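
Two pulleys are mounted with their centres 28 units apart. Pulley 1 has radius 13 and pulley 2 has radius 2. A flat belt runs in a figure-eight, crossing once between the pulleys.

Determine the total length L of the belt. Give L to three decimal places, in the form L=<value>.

L=111.371

crossed belt: β = asin((r1+r2)/C) = asin(15/28) = 32.3924°
wrap1 = wrap2 = π + 2β = 244.7847°
tangent length = C·cosβ = 23.6432
L = (r1+r2)·wrap + 2·C·cosβ = 15·4.2723 + 2·23.6432 = 111.3709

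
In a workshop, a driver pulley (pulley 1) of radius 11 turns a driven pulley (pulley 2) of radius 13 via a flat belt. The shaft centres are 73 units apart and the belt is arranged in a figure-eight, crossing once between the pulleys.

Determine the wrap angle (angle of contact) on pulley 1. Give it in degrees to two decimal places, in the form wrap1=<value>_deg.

wrap1=218.39_deg

crossed belt: β = asin((r1+r2)/C) = asin(24/73) = 19.1940°
wrap1 = wrap2 = π + 2β = 218.3879°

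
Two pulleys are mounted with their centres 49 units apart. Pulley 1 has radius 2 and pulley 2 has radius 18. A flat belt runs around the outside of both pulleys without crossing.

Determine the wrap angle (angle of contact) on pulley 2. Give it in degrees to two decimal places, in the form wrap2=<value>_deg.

wrap2=218.12_deg

open belt: β = asin((r2−r1)/C) = asin(16/49) = 19.0583°
wrap1 = π − 2β = 141.8833°
wrap2 = π + 2β = 218.1167°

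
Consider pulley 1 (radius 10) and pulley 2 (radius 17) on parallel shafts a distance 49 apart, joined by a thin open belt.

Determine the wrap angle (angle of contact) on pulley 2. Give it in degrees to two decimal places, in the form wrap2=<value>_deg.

open belt: β = asin((r2−r1)/C) = asin(7/49) = 8.2132°
wrap1 = π − 2β = 163.5736°
wrap2 = π + 2β = 196.4264°

wrap2=196.43_deg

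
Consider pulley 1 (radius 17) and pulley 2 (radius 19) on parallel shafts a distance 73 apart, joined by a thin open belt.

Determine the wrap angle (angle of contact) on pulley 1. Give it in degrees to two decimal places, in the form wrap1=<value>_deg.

open belt: β = asin((r2−r1)/C) = asin(2/73) = 1.5699°
wrap1 = π − 2β = 176.8601°
wrap2 = π + 2β = 183.1399°

wrap1=176.86_deg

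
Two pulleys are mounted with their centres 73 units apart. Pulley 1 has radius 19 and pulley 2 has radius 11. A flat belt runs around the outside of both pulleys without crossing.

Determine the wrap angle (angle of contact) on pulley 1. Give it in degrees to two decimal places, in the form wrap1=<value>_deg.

open belt: β = asin((r2−r1)/C) = asin(-8/73) = -6.2916°
wrap1 = π − 2β = 192.5833°
wrap2 = π + 2β = 167.4167°

wrap1=192.58_deg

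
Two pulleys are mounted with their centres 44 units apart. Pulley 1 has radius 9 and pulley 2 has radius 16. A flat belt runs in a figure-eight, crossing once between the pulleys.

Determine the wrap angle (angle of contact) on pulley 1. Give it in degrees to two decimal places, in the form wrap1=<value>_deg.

wrap1=249.25_deg

crossed belt: β = asin((r1+r2)/C) = asin(25/44) = 34.6235°
wrap1 = wrap2 = π + 2β = 249.2471°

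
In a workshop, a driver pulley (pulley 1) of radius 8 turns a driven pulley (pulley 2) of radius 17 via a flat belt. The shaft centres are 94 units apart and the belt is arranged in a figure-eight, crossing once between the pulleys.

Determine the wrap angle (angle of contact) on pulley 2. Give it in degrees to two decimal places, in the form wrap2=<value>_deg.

crossed belt: β = asin((r1+r2)/C) = asin(25/94) = 15.4239°
wrap1 = wrap2 = π + 2β = 210.8477°

wrap2=210.85_deg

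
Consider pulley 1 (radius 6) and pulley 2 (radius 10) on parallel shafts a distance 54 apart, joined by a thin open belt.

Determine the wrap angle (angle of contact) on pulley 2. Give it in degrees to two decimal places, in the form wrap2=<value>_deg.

open belt: β = asin((r2−r1)/C) = asin(4/54) = 4.2480°
wrap1 = π − 2β = 171.5040°
wrap2 = π + 2β = 188.4960°

wrap2=188.50_deg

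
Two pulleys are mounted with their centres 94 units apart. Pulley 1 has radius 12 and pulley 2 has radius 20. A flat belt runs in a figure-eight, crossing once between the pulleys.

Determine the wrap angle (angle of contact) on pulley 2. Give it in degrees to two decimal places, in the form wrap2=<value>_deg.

crossed belt: β = asin((r1+r2)/C) = asin(32/94) = 19.9028°
wrap1 = wrap2 = π + 2β = 219.8056°

wrap2=219.81_deg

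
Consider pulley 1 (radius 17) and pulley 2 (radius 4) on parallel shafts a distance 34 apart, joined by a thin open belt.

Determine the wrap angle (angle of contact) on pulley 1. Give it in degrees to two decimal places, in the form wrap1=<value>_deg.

wrap1=224.96_deg

open belt: β = asin((r2−r1)/C) = asin(-13/34) = -22.4795°
wrap1 = π − 2β = 224.9590°
wrap2 = π + 2β = 135.0410°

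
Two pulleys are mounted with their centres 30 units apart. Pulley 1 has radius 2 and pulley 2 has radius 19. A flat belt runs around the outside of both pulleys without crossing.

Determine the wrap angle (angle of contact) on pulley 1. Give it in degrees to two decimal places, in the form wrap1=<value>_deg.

open belt: β = asin((r2−r1)/C) = asin(17/30) = 34.5181°
wrap1 = π − 2β = 110.9638°
wrap2 = π + 2β = 249.0362°

wrap1=110.96_deg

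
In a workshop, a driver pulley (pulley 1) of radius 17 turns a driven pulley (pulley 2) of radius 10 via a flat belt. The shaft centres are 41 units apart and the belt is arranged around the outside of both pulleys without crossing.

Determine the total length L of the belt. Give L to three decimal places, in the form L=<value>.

open belt: β = asin((r2−r1)/C) = asin(-7/41) = -9.8304°
wrap1 = π − 2β = 199.6607°
wrap2 = π + 2β = 160.3393°
tangent length = C·cosβ = 40.3980
L = r1·wrap1 + r2·wrap2 + 2·C·cosβ = 17·3.4847 + 10·2.7984 + 2·40.3980 = 168.0211

L=168.021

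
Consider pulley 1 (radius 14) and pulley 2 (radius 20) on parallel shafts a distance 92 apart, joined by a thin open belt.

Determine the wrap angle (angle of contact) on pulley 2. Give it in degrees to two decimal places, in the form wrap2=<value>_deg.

wrap2=187.48_deg

open belt: β = asin((r2−r1)/C) = asin(6/92) = 3.7393°
wrap1 = π − 2β = 172.5213°
wrap2 = π + 2β = 187.4787°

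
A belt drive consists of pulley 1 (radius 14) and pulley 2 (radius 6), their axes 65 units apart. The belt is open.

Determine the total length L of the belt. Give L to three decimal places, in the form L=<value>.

L=193.818

open belt: β = asin((r2−r1)/C) = asin(-8/65) = -7.0697°
wrap1 = π − 2β = 194.1394°
wrap2 = π + 2β = 165.8606°
tangent length = C·cosβ = 64.5058
L = r1·wrap1 + r2·wrap2 + 2·C·cosβ = 14·3.3884 + 6·2.8948 + 2·64.5058 = 193.8177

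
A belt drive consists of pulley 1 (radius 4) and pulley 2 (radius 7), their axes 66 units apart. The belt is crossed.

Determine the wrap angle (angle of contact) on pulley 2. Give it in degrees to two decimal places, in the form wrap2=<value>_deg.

wrap2=199.19_deg

crossed belt: β = asin((r1+r2)/C) = asin(11/66) = 9.5941°
wrap1 = wrap2 = π + 2β = 199.1881°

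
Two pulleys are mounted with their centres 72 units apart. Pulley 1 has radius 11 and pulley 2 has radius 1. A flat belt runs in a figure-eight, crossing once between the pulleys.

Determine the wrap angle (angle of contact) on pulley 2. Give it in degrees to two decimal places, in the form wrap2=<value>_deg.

crossed belt: β = asin((r1+r2)/C) = asin(12/72) = 9.5941°
wrap1 = wrap2 = π + 2β = 199.1881°

wrap2=199.19_deg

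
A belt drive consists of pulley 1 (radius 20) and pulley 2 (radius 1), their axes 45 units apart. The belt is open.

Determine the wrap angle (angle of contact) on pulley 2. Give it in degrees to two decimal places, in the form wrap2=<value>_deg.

open belt: β = asin((r2−r1)/C) = asin(-19/45) = -24.9750°
wrap1 = π − 2β = 229.9499°
wrap2 = π + 2β = 130.0501°

wrap2=130.05_deg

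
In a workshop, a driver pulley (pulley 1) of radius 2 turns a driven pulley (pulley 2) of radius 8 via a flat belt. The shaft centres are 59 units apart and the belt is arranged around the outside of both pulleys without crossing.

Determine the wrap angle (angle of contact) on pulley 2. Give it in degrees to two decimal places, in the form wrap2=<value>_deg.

wrap2=191.67_deg

open belt: β = asin((r2−r1)/C) = asin(6/59) = 5.8368°
wrap1 = π − 2β = 168.3264°
wrap2 = π + 2β = 191.6736°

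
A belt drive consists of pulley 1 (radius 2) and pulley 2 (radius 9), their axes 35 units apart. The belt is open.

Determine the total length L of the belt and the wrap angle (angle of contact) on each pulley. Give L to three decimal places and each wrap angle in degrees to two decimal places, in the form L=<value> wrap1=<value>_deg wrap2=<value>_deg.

open belt: β = asin((r2−r1)/C) = asin(7/35) = 11.5370°
wrap1 = π − 2β = 156.9261°
wrap2 = π + 2β = 203.0739°
tangent length = C·cosβ = 34.2929
L = r1·wrap1 + r2·wrap2 + 2·C·cosβ = 2·2.7389 + 9·3.5443 + 2·34.2929 = 105.9622

L=105.962 wrap1=156.93_deg wrap2=203.07_deg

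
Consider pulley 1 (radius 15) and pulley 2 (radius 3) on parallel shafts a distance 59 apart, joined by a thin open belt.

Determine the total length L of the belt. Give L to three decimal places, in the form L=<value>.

open belt: β = asin((r2−r1)/C) = asin(-12/59) = -11.7353°
wrap1 = π − 2β = 203.4705°
wrap2 = π + 2β = 156.5295°
tangent length = C·cosβ = 57.7668
L = r1·wrap1 + r2·wrap2 + 2·C·cosβ = 15·3.5512 + 3·2.7320 + 2·57.7668 = 176.9979

L=176.998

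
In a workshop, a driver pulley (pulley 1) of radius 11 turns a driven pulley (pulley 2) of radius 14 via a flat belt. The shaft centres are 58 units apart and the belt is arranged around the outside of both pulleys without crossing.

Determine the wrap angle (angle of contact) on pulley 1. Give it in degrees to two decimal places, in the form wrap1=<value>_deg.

open belt: β = asin((r2−r1)/C) = asin(3/58) = 2.9649°
wrap1 = π − 2β = 174.0702°
wrap2 = π + 2β = 185.9298°

wrap1=174.07_deg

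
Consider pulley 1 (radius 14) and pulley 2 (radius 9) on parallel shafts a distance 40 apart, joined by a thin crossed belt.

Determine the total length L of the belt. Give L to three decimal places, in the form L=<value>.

crossed belt: β = asin((r1+r2)/C) = asin(23/40) = 35.0996°
wrap1 = wrap2 = π + 2β = 250.1993°
tangent length = C·cosβ = 32.7261
L = (r1+r2)·wrap + 2·C·cosβ = 23·4.3668 + 2·32.7261 = 165.8887

L=165.889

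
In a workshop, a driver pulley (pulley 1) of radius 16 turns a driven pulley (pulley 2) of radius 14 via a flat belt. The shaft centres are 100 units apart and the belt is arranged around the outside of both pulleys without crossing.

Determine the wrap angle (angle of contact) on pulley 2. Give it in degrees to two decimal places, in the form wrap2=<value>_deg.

wrap2=177.71_deg

open belt: β = asin((r2−r1)/C) = asin(-2/100) = -1.1460°
wrap1 = π − 2β = 182.2920°
wrap2 = π + 2β = 177.7080°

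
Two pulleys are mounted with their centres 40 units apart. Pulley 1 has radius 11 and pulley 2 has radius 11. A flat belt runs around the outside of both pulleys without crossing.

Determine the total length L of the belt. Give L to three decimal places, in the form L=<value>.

open belt: β = asin((r2−r1)/C) = asin(0/40) = 0.0000°
wrap1 = π − 2β = 180.0000°
wrap2 = π + 2β = 180.0000°
tangent length = C·cosβ = 40.0000
L = r1·wrap1 + r2·wrap2 + 2·C·cosβ = 11·3.1416 + 11·3.1416 + 2·40.0000 = 149.1150

L=149.115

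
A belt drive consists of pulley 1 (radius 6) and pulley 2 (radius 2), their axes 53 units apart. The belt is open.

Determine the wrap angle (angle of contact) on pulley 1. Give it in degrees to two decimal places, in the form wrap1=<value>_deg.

wrap1=188.66_deg

open belt: β = asin((r2−r1)/C) = asin(-4/53) = -4.3283°
wrap1 = π − 2β = 188.6567°
wrap2 = π + 2β = 171.3433°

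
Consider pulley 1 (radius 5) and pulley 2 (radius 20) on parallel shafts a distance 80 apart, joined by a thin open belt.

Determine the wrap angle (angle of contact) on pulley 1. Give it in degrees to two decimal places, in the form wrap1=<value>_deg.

wrap1=158.39_deg

open belt: β = asin((r2−r1)/C) = asin(15/80) = 10.8069°
wrap1 = π − 2β = 158.3862°
wrap2 = π + 2β = 201.6138°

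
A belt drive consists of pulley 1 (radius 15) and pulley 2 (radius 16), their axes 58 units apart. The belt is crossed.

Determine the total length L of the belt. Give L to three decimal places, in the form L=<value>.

crossed belt: β = asin((r1+r2)/C) = asin(31/58) = 32.3088°
wrap1 = wrap2 = π + 2β = 244.6177°
tangent length = C·cosβ = 49.0204
L = (r1+r2)·wrap + 2·C·cosβ = 31·4.2694 + 2·49.0204 = 230.3917

L=230.392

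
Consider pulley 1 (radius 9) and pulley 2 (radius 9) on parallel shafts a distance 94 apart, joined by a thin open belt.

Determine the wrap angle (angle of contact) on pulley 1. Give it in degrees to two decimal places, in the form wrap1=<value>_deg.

open belt: β = asin((r2−r1)/C) = asin(0/94) = 0.0000°
wrap1 = π − 2β = 180.0000°
wrap2 = π + 2β = 180.0000°

wrap1=180.00_deg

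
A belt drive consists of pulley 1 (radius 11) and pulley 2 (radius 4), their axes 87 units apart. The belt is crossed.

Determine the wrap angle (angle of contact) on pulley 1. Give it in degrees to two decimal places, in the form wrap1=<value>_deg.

wrap1=199.86_deg

crossed belt: β = asin((r1+r2)/C) = asin(15/87) = 9.9282°
wrap1 = wrap2 = π + 2β = 199.8564°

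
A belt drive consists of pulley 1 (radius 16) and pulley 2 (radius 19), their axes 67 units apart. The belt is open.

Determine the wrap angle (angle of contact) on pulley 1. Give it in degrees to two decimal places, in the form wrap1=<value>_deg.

wrap1=174.87_deg

open belt: β = asin((r2−r1)/C) = asin(3/67) = 2.5663°
wrap1 = π − 2β = 174.8673°
wrap2 = π + 2β = 185.1327°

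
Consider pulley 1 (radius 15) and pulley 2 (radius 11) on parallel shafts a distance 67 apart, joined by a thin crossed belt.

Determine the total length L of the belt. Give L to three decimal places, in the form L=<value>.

crossed belt: β = asin((r1+r2)/C) = asin(26/67) = 22.8338°
wrap1 = wrap2 = π + 2β = 225.6676°
tangent length = C·cosβ = 61.7495
L = (r1+r2)·wrap + 2·C·cosβ = 26·3.9386 + 2·61.7495 = 225.9037

L=225.904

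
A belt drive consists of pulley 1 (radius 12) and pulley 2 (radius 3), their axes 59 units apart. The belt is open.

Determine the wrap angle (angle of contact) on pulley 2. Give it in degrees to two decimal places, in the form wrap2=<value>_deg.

open belt: β = asin((r2−r1)/C) = asin(-9/59) = -8.7743°
wrap1 = π − 2β = 197.5486°
wrap2 = π + 2β = 162.4514°

wrap2=162.45_deg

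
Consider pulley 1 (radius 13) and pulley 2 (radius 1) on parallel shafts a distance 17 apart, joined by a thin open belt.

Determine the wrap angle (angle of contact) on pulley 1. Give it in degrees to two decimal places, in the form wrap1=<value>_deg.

open belt: β = asin((r2−r1)/C) = asin(-12/17) = -44.9009°
wrap1 = π − 2β = 269.8017°
wrap2 = π + 2β = 90.1983°

wrap1=269.80_deg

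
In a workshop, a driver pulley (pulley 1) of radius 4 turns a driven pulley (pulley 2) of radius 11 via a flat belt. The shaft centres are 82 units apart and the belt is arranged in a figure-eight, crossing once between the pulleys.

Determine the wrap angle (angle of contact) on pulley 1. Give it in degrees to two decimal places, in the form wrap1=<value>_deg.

wrap1=201.08_deg

crossed belt: β = asin((r1+r2)/C) = asin(15/82) = 10.5403°
wrap1 = wrap2 = π + 2β = 201.0806°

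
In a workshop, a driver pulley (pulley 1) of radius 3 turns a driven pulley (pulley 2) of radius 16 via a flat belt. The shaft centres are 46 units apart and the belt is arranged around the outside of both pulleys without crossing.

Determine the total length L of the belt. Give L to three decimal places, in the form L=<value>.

L=155.389

open belt: β = asin((r2−r1)/C) = asin(13/46) = 16.4160°
wrap1 = π − 2β = 147.1681°
wrap2 = π + 2β = 212.8319°
tangent length = C·cosβ = 44.1248
L = r1·wrap1 + r2·wrap2 + 2·C·cosβ = 3·2.5686 + 16·3.7146 + 2·44.1248 = 155.3892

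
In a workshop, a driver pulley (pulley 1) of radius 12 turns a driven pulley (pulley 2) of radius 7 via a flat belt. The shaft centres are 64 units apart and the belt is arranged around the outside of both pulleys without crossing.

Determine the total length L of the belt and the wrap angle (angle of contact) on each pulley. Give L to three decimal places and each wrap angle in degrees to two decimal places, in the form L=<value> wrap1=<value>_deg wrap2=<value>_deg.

L=188.081 wrap1=188.96_deg wrap2=171.04_deg

open belt: β = asin((r2−r1)/C) = asin(-5/64) = -4.4808°
wrap1 = π − 2β = 188.9616°
wrap2 = π + 2β = 171.0384°
tangent length = C·cosβ = 63.8044
L = r1·wrap1 + r2·wrap2 + 2·C·cosβ = 12·3.2980 + 7·2.9852 + 2·63.8044 = 188.0811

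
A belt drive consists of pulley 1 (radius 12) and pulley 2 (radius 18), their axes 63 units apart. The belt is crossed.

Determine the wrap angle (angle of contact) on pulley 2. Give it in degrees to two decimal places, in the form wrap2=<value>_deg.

wrap2=236.87_deg

crossed belt: β = asin((r1+r2)/C) = asin(30/63) = 28.4369°
wrap1 = wrap2 = π + 2β = 236.8738°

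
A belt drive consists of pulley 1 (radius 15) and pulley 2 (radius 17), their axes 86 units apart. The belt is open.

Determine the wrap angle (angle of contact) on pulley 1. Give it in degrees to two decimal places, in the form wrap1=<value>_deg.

open belt: β = asin((r2−r1)/C) = asin(2/86) = 1.3326°
wrap1 = π − 2β = 177.3348°
wrap2 = π + 2β = 182.6652°

wrap1=177.33_deg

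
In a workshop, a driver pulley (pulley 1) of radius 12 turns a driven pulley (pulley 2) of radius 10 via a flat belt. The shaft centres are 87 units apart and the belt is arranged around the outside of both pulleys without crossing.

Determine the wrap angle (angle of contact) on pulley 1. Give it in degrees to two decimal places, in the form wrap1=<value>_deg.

wrap1=182.63_deg

open belt: β = asin((r2−r1)/C) = asin(-2/87) = -1.3173°
wrap1 = π − 2β = 182.6345°
wrap2 = π + 2β = 177.3655°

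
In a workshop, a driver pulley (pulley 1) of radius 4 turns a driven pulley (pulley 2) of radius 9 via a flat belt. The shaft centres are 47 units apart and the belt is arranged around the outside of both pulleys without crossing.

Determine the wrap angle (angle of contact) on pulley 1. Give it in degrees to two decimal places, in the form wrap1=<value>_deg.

wrap1=167.79_deg

open belt: β = asin((r2−r1)/C) = asin(5/47) = 6.1069°
wrap1 = π − 2β = 167.7863°
wrap2 = π + 2β = 192.2137°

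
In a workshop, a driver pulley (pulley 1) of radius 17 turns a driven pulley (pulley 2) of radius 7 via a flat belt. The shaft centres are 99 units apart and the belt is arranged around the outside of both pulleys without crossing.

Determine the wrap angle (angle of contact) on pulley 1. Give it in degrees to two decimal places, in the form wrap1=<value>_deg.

wrap1=191.59_deg

open belt: β = asin((r2−r1)/C) = asin(-10/99) = -5.7973°
wrap1 = π − 2β = 191.5947°
wrap2 = π + 2β = 168.4053°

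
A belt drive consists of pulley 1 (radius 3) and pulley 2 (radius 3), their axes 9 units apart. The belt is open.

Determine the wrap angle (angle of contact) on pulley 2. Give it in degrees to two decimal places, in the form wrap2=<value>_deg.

wrap2=180.00_deg

open belt: β = asin((r2−r1)/C) = asin(0/9) = 0.0000°
wrap1 = π − 2β = 180.0000°
wrap2 = π + 2β = 180.0000°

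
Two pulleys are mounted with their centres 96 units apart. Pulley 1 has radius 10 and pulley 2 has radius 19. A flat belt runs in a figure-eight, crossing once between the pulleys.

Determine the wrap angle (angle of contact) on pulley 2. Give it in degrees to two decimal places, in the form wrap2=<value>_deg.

crossed belt: β = asin((r1+r2)/C) = asin(29/96) = 17.5828°
wrap1 = wrap2 = π + 2β = 215.1656°

wrap2=215.17_deg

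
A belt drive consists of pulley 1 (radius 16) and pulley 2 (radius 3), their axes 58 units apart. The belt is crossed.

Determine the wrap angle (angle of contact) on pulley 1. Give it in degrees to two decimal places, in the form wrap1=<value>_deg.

wrap1=218.24_deg

crossed belt: β = asin((r1+r2)/C) = asin(19/58) = 19.1223°
wrap1 = wrap2 = π + 2β = 218.2447°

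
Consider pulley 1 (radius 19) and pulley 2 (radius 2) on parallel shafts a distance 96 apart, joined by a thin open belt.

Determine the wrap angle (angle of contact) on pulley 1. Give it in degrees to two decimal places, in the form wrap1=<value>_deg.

wrap1=200.40_deg

open belt: β = asin((r2−r1)/C) = asin(-17/96) = -10.1999°
wrap1 = π − 2β = 200.3998°
wrap2 = π + 2β = 159.6002°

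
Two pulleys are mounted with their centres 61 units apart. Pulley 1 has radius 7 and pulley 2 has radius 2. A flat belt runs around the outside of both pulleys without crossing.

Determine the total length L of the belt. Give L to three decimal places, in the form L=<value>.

L=150.684

open belt: β = asin((r2−r1)/C) = asin(-5/61) = -4.7017°
wrap1 = π − 2β = 189.4033°
wrap2 = π + 2β = 170.5967°
tangent length = C·cosβ = 60.7947
L = r1·wrap1 + r2·wrap2 + 2·C·cosβ = 7·3.3057 + 2·2.9775 + 2·60.7947 = 150.6844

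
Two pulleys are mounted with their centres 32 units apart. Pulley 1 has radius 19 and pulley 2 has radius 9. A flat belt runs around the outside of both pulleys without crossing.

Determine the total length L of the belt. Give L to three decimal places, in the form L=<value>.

open belt: β = asin((r2−r1)/C) = asin(-10/32) = -18.2100°
wrap1 = π − 2β = 216.4199°
wrap2 = π + 2β = 143.5801°
tangent length = C·cosβ = 30.3974
L = r1·wrap1 + r2·wrap2 + 2·C·cosβ = 19·3.7772 + 9·2.5059 + 2·30.3974 = 155.1158

L=155.116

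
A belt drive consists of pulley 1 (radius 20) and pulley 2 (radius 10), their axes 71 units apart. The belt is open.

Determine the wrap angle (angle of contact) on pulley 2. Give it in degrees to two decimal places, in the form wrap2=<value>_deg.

open belt: β = asin((r2−r1)/C) = asin(-10/71) = -8.0967°
wrap1 = π − 2β = 196.1935°
wrap2 = π + 2β = 163.8065°

wrap2=163.81_deg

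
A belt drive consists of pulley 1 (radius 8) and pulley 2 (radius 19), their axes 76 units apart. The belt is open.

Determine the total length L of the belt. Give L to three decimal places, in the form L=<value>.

L=238.418

open belt: β = asin((r2−r1)/C) = asin(11/76) = 8.3220°
wrap1 = π − 2β = 163.3559°
wrap2 = π + 2β = 196.6441°
tangent length = C·cosβ = 75.1997
L = r1·wrap1 + r2·wrap2 + 2·C·cosβ = 8·2.8511 + 19·3.4321 + 2·75.1997 = 238.4179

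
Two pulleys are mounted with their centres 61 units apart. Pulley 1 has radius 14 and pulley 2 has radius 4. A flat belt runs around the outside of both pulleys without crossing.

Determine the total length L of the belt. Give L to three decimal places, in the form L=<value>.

open belt: β = asin((r2−r1)/C) = asin(-10/61) = -9.4353°
wrap1 = π − 2β = 198.8707°
wrap2 = π + 2β = 161.1293°
tangent length = C·cosβ = 60.1747
L = r1·wrap1 + r2·wrap2 + 2·C·cosβ = 14·3.4709 + 4·2.8122 + 2·60.1747 = 180.1917

L=180.192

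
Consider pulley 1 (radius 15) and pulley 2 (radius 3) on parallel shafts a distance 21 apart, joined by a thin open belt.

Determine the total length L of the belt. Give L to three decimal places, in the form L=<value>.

open belt: β = asin((r2−r1)/C) = asin(-12/21) = -34.8499°
wrap1 = π − 2β = 249.6998°
wrap2 = π + 2β = 110.3002°
tangent length = C·cosβ = 17.2337
L = r1·wrap1 + r2·wrap2 + 2·C·cosβ = 15·4.3581 + 3·1.9251 + 2·17.2337 = 105.6139

L=105.614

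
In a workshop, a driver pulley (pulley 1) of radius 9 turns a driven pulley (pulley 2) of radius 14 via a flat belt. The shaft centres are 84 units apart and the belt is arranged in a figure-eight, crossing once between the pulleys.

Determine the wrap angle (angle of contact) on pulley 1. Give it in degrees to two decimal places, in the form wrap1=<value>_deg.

wrap1=211.78_deg

crossed belt: β = asin((r1+r2)/C) = asin(23/84) = 15.8911°
wrap1 = wrap2 = π + 2β = 211.7822°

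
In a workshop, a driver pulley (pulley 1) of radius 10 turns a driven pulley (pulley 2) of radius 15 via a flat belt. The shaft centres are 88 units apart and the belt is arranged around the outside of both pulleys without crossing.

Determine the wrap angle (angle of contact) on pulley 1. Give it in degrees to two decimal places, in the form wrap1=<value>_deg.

open belt: β = asin((r2−r1)/C) = asin(5/88) = 3.2572°
wrap1 = π − 2β = 173.4856°
wrap2 = π + 2β = 186.5144°

wrap1=173.49_deg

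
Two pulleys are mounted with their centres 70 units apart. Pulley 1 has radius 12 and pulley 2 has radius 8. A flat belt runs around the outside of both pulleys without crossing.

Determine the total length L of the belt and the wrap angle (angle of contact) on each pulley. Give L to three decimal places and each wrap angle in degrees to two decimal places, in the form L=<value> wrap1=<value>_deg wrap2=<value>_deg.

open belt: β = asin((r2−r1)/C) = asin(-4/70) = -3.2758°
wrap1 = π − 2β = 186.5517°
wrap2 = π + 2β = 173.4483°
tangent length = C·cosβ = 69.8856
L = r1·wrap1 + r2·wrap2 + 2·C·cosβ = 12·3.2559 + 8·3.0272 + 2·69.8856 = 203.0605

L=203.060 wrap1=186.55_deg wrap2=173.45_deg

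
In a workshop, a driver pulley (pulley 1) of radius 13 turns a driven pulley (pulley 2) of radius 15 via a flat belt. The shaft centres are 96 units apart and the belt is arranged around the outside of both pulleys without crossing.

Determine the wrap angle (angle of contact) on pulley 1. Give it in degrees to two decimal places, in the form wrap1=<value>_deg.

wrap1=177.61_deg

open belt: β = asin((r2−r1)/C) = asin(2/96) = 1.1937°
wrap1 = π − 2β = 177.6125°
wrap2 = π + 2β = 182.3875°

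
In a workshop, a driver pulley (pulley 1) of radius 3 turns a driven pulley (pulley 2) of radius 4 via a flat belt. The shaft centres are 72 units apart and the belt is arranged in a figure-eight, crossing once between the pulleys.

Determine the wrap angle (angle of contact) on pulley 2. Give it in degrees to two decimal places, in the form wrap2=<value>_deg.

wrap2=191.16_deg

crossed belt: β = asin((r1+r2)/C) = asin(7/72) = 5.5792°
wrap1 = wrap2 = π + 2β = 191.1585°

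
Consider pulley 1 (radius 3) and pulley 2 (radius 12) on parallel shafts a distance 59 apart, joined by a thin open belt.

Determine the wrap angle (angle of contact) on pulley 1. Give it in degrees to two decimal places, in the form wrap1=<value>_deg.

wrap1=162.45_deg

open belt: β = asin((r2−r1)/C) = asin(9/59) = 8.7743°
wrap1 = π − 2β = 162.4514°
wrap2 = π + 2β = 197.5486°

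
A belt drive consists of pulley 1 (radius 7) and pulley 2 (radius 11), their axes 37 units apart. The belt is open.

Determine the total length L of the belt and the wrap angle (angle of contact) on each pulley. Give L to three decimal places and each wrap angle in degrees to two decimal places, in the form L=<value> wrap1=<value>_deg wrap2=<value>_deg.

L=130.982 wrap1=167.59_deg wrap2=192.41_deg

open belt: β = asin((r2−r1)/C) = asin(4/37) = 6.2063°
wrap1 = π − 2β = 167.5875°
wrap2 = π + 2β = 192.4125°
tangent length = C·cosβ = 36.7831
L = r1·wrap1 + r2·wrap2 + 2·C·cosβ = 7·2.9250 + 11·3.3582 + 2·36.7831 = 130.9815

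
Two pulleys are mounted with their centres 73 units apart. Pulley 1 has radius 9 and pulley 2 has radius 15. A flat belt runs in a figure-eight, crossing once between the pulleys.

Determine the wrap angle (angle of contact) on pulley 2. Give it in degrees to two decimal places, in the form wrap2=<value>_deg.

wrap2=218.39_deg

crossed belt: β = asin((r1+r2)/C) = asin(24/73) = 19.1940°
wrap1 = wrap2 = π + 2β = 218.3879°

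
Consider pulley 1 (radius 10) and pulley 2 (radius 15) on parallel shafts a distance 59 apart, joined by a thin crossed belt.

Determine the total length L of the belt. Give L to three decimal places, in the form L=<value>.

L=207.301

crossed belt: β = asin((r1+r2)/C) = asin(25/59) = 25.0702°
wrap1 = wrap2 = π + 2β = 230.1405°
tangent length = C·cosβ = 53.4416
L = (r1+r2)·wrap + 2·C·cosβ = 25·4.0167 + 2·53.4416 = 207.3008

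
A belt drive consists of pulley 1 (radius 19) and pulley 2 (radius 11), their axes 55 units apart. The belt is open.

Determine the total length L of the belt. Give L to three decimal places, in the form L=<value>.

open belt: β = asin((r2−r1)/C) = asin(-8/55) = -8.3636°
wrap1 = π − 2β = 196.7272°
wrap2 = π + 2β = 163.2728°
tangent length = C·cosβ = 54.4151
L = r1·wrap1 + r2·wrap2 + 2·C·cosβ = 19·3.4335 + 11·2.8496 + 2·54.4151 = 205.4135

L=205.413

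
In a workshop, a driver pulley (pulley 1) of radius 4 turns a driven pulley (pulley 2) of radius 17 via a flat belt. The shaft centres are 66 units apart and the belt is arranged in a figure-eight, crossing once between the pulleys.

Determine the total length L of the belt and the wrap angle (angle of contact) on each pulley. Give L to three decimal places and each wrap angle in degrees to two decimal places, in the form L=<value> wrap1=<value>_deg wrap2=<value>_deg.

L=204.713 wrap1=217.11_deg wrap2=217.11_deg

crossed belt: β = asin((r1+r2)/C) = asin(21/66) = 18.5530°
wrap1 = wrap2 = π + 2β = 217.1060°
tangent length = C·cosβ = 62.5700
L = (r1+r2)·wrap + 2·C·cosβ = 21·3.7892 + 2·62.5700 = 204.7134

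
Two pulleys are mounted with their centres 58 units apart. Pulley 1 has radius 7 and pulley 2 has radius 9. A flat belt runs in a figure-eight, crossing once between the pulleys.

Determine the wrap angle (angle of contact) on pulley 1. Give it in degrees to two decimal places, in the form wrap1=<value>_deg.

wrap1=212.03_deg

crossed belt: β = asin((r1+r2)/C) = asin(16/58) = 16.0134°
wrap1 = wrap2 = π + 2β = 212.0268°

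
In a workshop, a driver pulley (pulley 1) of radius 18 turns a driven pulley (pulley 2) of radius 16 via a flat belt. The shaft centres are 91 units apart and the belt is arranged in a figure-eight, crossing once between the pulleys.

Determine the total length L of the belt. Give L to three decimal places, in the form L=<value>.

crossed belt: β = asin((r1+r2)/C) = asin(34/91) = 21.9394°
wrap1 = wrap2 = π + 2β = 223.8789°
tangent length = C·cosβ = 84.4097
L = (r1+r2)·wrap + 2·C·cosβ = 34·3.9074 + 2·84.4097 = 301.6718

L=301.672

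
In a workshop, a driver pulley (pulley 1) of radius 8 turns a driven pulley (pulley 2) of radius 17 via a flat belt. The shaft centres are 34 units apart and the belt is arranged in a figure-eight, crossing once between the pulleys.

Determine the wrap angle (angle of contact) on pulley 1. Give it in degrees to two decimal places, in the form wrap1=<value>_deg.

crossed belt: β = asin((r1+r2)/C) = asin(25/34) = 47.3321°
wrap1 = wrap2 = π + 2β = 274.6641°

wrap1=274.66_deg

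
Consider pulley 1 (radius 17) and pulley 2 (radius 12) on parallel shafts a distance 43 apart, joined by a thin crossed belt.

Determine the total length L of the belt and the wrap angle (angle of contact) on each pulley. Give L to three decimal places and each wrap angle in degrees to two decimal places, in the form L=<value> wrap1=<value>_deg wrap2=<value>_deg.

crossed belt: β = asin((r1+r2)/C) = asin(29/43) = 42.4090°
wrap1 = wrap2 = π + 2β = 264.8180°
tangent length = C·cosβ = 31.7490
L = (r1+r2)·wrap + 2·C·cosβ = 29·4.6219 + 2·31.7490 = 197.5345

L=197.534 wrap1=264.82_deg wrap2=264.82_deg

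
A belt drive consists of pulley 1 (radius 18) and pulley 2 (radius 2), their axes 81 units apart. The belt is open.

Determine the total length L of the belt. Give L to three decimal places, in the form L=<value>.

L=228.003

open belt: β = asin((r2−r1)/C) = asin(-16/81) = -11.3926°
wrap1 = π − 2β = 202.7852°
wrap2 = π + 2β = 157.2148°
tangent length = C·cosβ = 79.4040
L = r1·wrap1 + r2·wrap2 + 2·C·cosβ = 18·3.5393 + 2·2.7439 + 2·79.4040 = 228.0027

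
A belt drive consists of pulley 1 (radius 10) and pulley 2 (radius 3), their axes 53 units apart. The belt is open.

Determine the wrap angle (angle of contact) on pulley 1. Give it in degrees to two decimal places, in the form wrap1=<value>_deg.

open belt: β = asin((r2−r1)/C) = asin(-7/53) = -7.5895°
wrap1 = π − 2β = 195.1791°
wrap2 = π + 2β = 164.8209°

wrap1=195.18_deg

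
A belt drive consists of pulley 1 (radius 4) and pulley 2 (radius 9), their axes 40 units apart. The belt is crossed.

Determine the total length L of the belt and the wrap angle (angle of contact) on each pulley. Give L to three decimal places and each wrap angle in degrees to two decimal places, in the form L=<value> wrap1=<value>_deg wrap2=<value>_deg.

L=125.104 wrap1=217.93_deg wrap2=217.93_deg

crossed belt: β = asin((r1+r2)/C) = asin(13/40) = 18.9656°
wrap1 = wrap2 = π + 2β = 217.9311°
tangent length = C·cosβ = 37.8286
L = (r1+r2)·wrap + 2·C·cosβ = 13·3.8036 + 2·37.8286 = 125.1041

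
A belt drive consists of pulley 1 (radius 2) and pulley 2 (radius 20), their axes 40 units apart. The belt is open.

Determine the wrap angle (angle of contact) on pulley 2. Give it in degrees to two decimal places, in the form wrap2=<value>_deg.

wrap2=233.49_deg

open belt: β = asin((r2−r1)/C) = asin(18/40) = 26.7437°
wrap1 = π − 2β = 126.5126°
wrap2 = π + 2β = 233.4874°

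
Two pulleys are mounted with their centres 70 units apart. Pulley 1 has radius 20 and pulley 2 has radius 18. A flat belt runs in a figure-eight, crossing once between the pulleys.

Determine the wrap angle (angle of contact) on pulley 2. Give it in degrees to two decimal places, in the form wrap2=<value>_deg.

wrap2=245.76_deg

crossed belt: β = asin((r1+r2)/C) = asin(38/70) = 32.8783°
wrap1 = wrap2 = π + 2β = 245.7567°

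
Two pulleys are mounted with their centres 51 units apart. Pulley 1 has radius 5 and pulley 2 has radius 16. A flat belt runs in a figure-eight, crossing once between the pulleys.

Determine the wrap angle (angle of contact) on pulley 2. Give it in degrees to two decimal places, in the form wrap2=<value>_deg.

crossed belt: β = asin((r1+r2)/C) = asin(21/51) = 24.3157°
wrap1 = wrap2 = π + 2β = 228.6315°

wrap2=228.63_deg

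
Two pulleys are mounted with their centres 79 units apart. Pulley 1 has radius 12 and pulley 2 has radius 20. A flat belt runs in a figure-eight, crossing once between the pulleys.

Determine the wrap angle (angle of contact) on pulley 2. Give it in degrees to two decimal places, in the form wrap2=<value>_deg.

wrap2=227.79_deg

crossed belt: β = asin((r1+r2)/C) = asin(32/79) = 23.8951°
wrap1 = wrap2 = π + 2β = 227.7902°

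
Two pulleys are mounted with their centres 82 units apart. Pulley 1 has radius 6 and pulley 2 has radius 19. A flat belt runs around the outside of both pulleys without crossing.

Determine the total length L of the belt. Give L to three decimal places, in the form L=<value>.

L=244.605

open belt: β = asin((r2−r1)/C) = asin(13/82) = 9.1220°
wrap1 = π − 2β = 161.7561°
wrap2 = π + 2β = 198.2439°
tangent length = C·cosβ = 80.9630
L = r1·wrap1 + r2·wrap2 + 2·C·cosβ = 6·2.8232 + 19·3.4600 + 2·80.9630 = 244.6051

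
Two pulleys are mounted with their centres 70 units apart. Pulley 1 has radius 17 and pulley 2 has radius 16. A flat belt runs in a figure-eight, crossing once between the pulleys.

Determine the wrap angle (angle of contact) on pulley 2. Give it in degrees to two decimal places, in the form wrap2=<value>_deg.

crossed belt: β = asin((r1+r2)/C) = asin(33/70) = 28.1271°
wrap1 = wrap2 = π + 2β = 236.2541°

wrap2=236.25_deg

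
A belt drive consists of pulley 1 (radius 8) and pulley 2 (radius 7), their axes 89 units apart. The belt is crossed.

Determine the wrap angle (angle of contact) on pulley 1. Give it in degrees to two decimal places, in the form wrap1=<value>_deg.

wrap1=199.41_deg

crossed belt: β = asin((r1+r2)/C) = asin(15/89) = 9.7029°
wrap1 = wrap2 = π + 2β = 199.4058°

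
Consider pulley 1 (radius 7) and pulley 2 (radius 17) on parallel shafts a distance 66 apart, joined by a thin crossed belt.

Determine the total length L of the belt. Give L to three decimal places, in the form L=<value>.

crossed belt: β = asin((r1+r2)/C) = asin(24/66) = 21.3237°
wrap1 = wrap2 = π + 2β = 222.6474°
tangent length = C·cosβ = 61.4817
L = (r1+r2)·wrap + 2·C·cosβ = 24·3.8859 + 2·61.4817 = 216.2257

L=216.226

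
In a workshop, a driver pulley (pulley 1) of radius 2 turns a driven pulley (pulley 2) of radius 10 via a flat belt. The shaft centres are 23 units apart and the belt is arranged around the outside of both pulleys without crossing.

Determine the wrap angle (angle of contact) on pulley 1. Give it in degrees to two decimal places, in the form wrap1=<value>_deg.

open belt: β = asin((r2−r1)/C) = asin(8/23) = 20.3544°
wrap1 = π − 2β = 139.2912°
wrap2 = π + 2β = 220.7088°

wrap1=139.29_deg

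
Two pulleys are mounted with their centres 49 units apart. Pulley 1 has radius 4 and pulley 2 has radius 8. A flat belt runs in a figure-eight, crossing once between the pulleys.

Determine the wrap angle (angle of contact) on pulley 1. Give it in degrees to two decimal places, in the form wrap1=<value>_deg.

crossed belt: β = asin((r1+r2)/C) = asin(12/49) = 14.1758°
wrap1 = wrap2 = π + 2β = 208.3516°

wrap1=208.35_deg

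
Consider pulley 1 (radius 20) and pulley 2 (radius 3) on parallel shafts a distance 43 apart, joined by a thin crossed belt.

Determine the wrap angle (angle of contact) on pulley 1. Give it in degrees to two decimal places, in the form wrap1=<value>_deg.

crossed belt: β = asin((r1+r2)/C) = asin(23/43) = 32.3360°
wrap1 = wrap2 = π + 2β = 244.6721°

wrap1=244.67_deg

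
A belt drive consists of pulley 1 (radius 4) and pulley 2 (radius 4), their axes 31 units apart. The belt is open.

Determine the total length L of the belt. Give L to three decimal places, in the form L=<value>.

L=87.133

open belt: β = asin((r2−r1)/C) = asin(0/31) = 0.0000°
wrap1 = π − 2β = 180.0000°
wrap2 = π + 2β = 180.0000°
tangent length = C·cosβ = 31.0000
L = r1·wrap1 + r2·wrap2 + 2·C·cosβ = 4·3.1416 + 4·3.1416 + 2·31.0000 = 87.1327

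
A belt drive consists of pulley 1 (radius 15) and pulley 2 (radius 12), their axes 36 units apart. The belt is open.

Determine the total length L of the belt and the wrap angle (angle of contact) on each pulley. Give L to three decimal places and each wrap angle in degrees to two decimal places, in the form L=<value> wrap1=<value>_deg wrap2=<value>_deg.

open belt: β = asin((r2−r1)/C) = asin(-3/36) = -4.7802°
wrap1 = π − 2β = 189.5604°
wrap2 = π + 2β = 170.4396°
tangent length = C·cosβ = 35.8748
L = r1·wrap1 + r2·wrap2 + 2·C·cosβ = 15·3.3085 + 12·2.9747 + 2·35.8748 = 157.0731

L=157.073 wrap1=189.56_deg wrap2=170.44_deg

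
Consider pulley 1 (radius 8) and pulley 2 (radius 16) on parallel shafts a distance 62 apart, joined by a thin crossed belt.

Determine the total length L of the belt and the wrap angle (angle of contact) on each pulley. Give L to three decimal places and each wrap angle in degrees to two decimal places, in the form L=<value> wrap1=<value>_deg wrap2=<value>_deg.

crossed belt: β = asin((r1+r2)/C) = asin(24/62) = 22.7740°
wrap1 = wrap2 = π + 2β = 225.5479°
tangent length = C·cosβ = 57.1664
L = (r1+r2)·wrap + 2·C·cosβ = 24·3.9366 + 2·57.1664 = 208.8101

L=208.810 wrap1=225.55_deg wrap2=225.55_deg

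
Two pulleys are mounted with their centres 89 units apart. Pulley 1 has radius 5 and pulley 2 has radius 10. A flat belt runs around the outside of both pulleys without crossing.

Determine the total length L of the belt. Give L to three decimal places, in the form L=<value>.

open belt: β = asin((r2−r1)/C) = asin(5/89) = 3.2206°
wrap1 = π − 2β = 173.5589°
wrap2 = π + 2β = 186.4411°
tangent length = C·cosβ = 88.8594
L = r1·wrap1 + r2·wrap2 + 2·C·cosβ = 5·3.0292 + 10·3.2540 + 2·88.8594 = 225.4049

L=225.405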